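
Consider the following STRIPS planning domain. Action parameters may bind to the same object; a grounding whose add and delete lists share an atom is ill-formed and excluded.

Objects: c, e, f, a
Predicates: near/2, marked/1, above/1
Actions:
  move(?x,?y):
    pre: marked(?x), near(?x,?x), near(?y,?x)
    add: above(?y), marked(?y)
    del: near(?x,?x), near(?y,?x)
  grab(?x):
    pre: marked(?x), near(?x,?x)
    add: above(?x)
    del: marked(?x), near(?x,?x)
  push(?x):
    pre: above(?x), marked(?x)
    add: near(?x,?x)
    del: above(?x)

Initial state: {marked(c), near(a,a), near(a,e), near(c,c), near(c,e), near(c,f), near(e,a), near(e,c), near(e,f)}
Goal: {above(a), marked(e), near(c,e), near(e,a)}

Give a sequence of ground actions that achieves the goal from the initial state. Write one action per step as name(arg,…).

1. move(c,e)  →  {above(e), marked(c), marked(e), near(a,a), near(a,e), near(c,e), near(c,f), near(e,a), near(e,f)}
2. push(e)  →  {marked(c), marked(e), near(a,a), near(a,e), near(c,e), near(c,f), near(e,a), near(e,e), near(e,f)}
3. move(e,a)  →  {above(a), marked(a), marked(c), marked(e), near(a,a), near(c,e), near(c,f), near(e,a), near(e,f)}

move(c,e); push(e); move(e,a)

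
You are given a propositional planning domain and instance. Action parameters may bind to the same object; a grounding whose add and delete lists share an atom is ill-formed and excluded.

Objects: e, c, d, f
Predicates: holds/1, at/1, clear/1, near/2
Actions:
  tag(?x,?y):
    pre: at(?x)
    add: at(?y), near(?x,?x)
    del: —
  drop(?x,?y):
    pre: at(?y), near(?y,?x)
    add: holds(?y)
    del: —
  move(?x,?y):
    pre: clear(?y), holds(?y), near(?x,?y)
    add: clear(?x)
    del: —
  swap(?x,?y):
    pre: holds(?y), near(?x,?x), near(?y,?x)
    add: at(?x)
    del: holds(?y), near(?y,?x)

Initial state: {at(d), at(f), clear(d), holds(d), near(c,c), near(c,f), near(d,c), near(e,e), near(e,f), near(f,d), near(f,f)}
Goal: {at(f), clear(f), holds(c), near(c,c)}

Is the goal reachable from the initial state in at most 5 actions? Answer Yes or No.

Yes

1. tag(d,c)  →  {at(c), at(d), at(f), clear(d), holds(d), near(c,c), near(c,f), near(d,c), near(d,d), near(e,e), near(e,f), near(f,d), near(f,f)}
2. drop(c,c)  →  {at(c), at(d), at(f), clear(d), holds(c), holds(d), near(c,c), near(c,f), near(d,c), near(d,d), near(e,e), near(e,f), near(f,d), near(f,f)}
3. move(f,d)  →  {at(c), at(d), at(f), clear(d), clear(f), holds(c), holds(d), near(c,c), near(c,f), near(d,c), near(d,d), near(e,e), near(e,f), near(f,d), near(f,f)}
optimal plan length = 3; 3 ≤ 5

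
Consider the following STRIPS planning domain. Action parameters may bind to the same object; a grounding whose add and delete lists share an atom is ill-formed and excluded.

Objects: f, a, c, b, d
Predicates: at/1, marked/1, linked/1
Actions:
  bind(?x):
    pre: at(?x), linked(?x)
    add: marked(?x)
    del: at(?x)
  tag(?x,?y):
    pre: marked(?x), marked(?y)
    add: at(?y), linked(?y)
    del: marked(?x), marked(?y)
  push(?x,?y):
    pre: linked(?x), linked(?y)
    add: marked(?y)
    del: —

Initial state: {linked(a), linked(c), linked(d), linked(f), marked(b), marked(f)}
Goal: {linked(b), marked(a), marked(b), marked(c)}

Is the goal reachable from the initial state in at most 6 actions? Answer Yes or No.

1. tag(f,b)  →  {at(b), linked(a), linked(b), linked(c), linked(d), linked(f)}
2. bind(b)  →  {linked(a), linked(b), linked(c), linked(d), linked(f), marked(b)}
3. push(f,a)  →  {linked(a), linked(b), linked(c), linked(d), linked(f), marked(a), marked(b)}
4. push(f,c)  →  {linked(a), linked(b), linked(c), linked(d), linked(f), marked(a), marked(b), marked(c)}
optimal plan length = 4; 4 ≤ 6

Yes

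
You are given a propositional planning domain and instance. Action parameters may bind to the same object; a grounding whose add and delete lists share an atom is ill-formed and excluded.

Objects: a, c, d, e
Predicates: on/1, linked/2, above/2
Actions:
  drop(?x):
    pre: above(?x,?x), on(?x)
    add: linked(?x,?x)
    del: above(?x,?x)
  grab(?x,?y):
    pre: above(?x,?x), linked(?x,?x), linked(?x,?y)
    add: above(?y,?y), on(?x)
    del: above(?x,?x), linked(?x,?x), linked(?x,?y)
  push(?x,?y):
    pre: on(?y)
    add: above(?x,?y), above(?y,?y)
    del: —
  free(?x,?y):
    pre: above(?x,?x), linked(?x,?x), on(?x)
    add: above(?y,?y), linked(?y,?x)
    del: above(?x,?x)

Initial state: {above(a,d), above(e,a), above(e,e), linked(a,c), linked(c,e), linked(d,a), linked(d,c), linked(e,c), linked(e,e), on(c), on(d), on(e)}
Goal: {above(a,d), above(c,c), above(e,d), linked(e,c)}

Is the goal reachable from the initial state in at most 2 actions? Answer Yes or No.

Yes

1. push(a,c)  →  {above(a,c), above(a,d), above(c,c), above(e,a), above(e,e), linked(a,c), linked(c,e), linked(d,a), linked(d,c), linked(e,c), linked(e,e), on(c), on(d), on(e)}
2. push(e,d)  →  {above(a,c), above(a,d), above(c,c), above(d,d), above(e,a), above(e,d), above(e,e), linked(a,c), linked(c,e), linked(d,a), linked(d,c), linked(e,c), linked(e,e), on(c), on(d), on(e)}
optimal plan length = 2; 2 ≤ 2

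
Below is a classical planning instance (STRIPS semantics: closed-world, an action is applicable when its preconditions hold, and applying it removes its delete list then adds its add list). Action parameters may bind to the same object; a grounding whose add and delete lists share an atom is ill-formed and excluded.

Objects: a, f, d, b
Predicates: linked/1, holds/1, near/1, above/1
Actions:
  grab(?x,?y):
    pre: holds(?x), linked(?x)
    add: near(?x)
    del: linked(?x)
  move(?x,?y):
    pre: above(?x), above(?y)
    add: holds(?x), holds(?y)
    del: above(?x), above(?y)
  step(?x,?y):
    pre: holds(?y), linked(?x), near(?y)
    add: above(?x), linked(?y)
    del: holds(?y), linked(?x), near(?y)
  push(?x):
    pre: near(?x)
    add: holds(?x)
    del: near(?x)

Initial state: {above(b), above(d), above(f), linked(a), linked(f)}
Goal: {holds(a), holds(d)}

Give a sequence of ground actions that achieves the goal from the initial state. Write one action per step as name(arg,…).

move(f,f); grab(f,a); step(a,f); move(a,d)

1. move(f,f)  →  {above(b), above(d), holds(f), linked(a), linked(f)}
2. grab(f,a)  →  {above(b), above(d), holds(f), linked(a), near(f)}
3. step(a,f)  →  {above(a), above(b), above(d), linked(f)}
4. move(a,d)  →  {above(b), holds(a), holds(d), linked(f)}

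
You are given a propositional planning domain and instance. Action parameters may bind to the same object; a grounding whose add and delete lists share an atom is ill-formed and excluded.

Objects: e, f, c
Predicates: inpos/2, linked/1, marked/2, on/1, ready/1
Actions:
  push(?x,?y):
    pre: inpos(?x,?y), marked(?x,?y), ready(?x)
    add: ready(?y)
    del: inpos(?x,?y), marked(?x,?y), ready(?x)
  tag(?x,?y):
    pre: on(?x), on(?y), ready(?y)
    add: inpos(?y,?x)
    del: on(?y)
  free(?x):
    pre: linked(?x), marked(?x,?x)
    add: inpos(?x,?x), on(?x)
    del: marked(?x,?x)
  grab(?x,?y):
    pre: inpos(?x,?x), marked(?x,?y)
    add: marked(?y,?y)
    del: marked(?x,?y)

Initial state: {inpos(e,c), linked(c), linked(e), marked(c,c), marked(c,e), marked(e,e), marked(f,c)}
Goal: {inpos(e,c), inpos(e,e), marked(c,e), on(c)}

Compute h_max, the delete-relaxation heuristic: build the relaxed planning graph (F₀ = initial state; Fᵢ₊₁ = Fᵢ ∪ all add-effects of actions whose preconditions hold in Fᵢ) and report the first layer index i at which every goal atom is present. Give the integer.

F0 = init (7 atoms)
F1 = F0 ∪ {inpos(c,c), inpos(e,e), on(c), on(e)}  (11 atoms)
goal ⊆ F1  ⇒  h_max = 1

1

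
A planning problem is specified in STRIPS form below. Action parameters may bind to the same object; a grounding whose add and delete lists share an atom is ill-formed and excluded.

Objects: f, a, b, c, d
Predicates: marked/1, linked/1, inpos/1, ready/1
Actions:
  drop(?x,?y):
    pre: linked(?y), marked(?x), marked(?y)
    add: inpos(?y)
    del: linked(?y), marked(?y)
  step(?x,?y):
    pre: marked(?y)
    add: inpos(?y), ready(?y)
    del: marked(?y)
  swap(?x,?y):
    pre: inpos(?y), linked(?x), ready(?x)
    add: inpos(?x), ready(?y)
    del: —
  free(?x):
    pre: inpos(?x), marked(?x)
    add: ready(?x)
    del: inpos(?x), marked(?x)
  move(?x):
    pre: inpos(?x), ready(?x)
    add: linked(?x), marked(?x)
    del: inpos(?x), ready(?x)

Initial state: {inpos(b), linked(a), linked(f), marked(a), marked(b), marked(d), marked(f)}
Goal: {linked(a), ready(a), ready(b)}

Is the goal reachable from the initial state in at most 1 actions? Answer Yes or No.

1. step(f,a)  →  {inpos(a), inpos(b), linked(a), linked(f), marked(b), marked(d), marked(f), ready(a)}
2. step(f,b)  →  {inpos(a), inpos(b), linked(a), linked(f), marked(d), marked(f), ready(a), ready(b)}
optimal plan length = 2; 2 > 1

No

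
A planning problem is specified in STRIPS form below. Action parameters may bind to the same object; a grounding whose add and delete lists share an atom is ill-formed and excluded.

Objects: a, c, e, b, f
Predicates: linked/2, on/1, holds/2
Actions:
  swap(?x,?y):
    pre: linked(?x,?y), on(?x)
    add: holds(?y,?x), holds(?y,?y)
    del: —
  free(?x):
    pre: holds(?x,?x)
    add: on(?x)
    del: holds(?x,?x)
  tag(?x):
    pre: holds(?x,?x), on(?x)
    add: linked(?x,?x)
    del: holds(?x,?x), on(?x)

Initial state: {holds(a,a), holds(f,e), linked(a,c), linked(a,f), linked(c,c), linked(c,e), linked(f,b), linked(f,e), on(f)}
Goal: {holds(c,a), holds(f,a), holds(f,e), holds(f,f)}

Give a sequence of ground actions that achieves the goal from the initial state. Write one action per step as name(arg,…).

1. free(a)  →  {holds(f,e), linked(a,c), linked(a,f), linked(c,c), linked(c,e), linked(f,b), linked(f,e), on(a), on(f)}
2. swap(a,c)  →  {holds(c,a), holds(c,c), holds(f,e), linked(a,c), linked(a,f), linked(c,c), linked(c,e), linked(f,b), linked(f,e), on(a), on(f)}
3. swap(a,f)  →  {holds(c,a), holds(c,c), holds(f,a), holds(f,e), holds(f,f), linked(a,c), linked(a,f), linked(c,c), linked(c,e), linked(f,b), linked(f,e), on(a), on(f)}

free(a); swap(a,c); swap(a,f)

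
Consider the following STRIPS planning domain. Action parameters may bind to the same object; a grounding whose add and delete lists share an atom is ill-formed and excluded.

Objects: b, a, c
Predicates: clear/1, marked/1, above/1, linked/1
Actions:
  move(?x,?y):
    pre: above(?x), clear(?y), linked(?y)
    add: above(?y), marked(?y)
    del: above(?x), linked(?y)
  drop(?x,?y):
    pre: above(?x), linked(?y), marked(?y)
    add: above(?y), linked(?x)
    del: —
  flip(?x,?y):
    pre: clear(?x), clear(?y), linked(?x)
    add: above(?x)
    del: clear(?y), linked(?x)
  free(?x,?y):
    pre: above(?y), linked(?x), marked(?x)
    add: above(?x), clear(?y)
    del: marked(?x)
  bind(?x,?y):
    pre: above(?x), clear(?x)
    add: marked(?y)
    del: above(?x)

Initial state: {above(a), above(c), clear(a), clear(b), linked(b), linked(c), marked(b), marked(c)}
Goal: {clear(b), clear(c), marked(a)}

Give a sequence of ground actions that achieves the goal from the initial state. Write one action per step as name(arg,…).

1. free(b,c)  →  {above(a), above(b), above(c), clear(a), clear(b), clear(c), linked(b), linked(c), marked(c)}
2. bind(b,a)  →  {above(a), above(c), clear(a), clear(b), clear(c), linked(b), linked(c), marked(a), marked(c)}

free(b,c); bind(b,a)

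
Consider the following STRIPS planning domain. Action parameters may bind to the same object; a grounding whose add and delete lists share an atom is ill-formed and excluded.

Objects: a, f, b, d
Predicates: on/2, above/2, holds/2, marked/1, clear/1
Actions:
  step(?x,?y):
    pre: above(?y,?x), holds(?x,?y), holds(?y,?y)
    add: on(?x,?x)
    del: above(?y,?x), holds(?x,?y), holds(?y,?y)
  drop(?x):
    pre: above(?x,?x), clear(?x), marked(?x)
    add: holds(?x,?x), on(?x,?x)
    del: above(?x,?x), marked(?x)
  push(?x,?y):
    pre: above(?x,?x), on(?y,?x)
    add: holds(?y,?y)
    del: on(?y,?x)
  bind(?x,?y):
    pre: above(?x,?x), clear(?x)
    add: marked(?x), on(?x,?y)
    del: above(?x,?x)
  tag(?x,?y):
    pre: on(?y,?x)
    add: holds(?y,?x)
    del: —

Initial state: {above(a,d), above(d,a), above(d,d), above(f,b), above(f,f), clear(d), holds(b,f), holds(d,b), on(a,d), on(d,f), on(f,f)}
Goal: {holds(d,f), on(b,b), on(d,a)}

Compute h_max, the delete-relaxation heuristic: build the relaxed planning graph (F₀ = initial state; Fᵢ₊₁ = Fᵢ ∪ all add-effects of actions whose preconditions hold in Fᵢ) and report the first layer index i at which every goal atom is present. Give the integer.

F0 = init (11 atoms)
F1 = F0 ∪ {holds(a,a), holds(a,d), holds(d,d), holds(d,f), holds(f,f), marked(d), on(d,a), on(d,b), on(d,d)}  (20 atoms)
F2 = F1 ∪ {holds(d,a), on(a,a), on(b,b)}  (23 atoms)
goal ⊆ F2  ⇒  h_max = 2

2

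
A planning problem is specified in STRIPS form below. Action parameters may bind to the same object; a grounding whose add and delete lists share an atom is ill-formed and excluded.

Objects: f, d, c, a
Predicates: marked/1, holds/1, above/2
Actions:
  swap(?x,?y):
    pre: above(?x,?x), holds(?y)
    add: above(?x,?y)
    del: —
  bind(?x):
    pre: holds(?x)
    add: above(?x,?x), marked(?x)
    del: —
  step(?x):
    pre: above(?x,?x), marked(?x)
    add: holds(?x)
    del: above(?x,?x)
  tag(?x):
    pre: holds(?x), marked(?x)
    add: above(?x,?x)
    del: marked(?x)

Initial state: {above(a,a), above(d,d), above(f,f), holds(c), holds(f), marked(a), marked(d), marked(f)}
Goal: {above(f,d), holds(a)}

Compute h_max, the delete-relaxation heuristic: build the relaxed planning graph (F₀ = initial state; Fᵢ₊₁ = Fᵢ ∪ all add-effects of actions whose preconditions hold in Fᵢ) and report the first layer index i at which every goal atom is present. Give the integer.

2

F0 = init (8 atoms)
F1 = F0 ∪ {above(a,c), above(a,f), above(c,c), above(d,c), above(d,f), above(f,c), holds(a), holds(d), marked(c)}  (17 atoms)
F2 = F1 ∪ {above(a,d), above(c,a), above(c,d), above(c,f), above(d,a), above(f,a), above(f,d)}  (24 atoms)
goal ⊆ F2  ⇒  h_max = 2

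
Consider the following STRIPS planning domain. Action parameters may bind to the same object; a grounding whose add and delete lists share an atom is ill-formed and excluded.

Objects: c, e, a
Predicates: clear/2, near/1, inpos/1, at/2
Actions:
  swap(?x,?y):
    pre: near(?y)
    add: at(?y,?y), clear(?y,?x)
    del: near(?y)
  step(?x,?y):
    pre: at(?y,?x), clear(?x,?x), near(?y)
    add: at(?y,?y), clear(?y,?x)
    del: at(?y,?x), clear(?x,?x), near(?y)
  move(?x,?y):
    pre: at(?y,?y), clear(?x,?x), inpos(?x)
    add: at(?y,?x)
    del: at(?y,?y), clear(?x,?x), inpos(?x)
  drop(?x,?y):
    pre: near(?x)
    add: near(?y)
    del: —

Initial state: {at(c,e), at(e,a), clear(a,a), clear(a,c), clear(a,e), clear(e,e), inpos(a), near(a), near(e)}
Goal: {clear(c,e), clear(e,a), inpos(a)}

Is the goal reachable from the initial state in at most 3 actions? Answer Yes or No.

1. swap(a,e)  →  {at(c,e), at(e,a), at(e,e), clear(a,a), clear(a,c), clear(a,e), clear(e,a), clear(e,e), inpos(a), near(a)}
2. drop(a,c)  →  {at(c,e), at(e,a), at(e,e), clear(a,a), clear(a,c), clear(a,e), clear(e,a), clear(e,e), inpos(a), near(a), near(c)}
3. swap(e,c)  →  {at(c,c), at(c,e), at(e,a), at(e,e), clear(a,a), clear(a,c), clear(a,e), clear(c,e), clear(e,a), clear(e,e), inpos(a), near(a)}
optimal plan length = 3; 3 ≤ 3

Yes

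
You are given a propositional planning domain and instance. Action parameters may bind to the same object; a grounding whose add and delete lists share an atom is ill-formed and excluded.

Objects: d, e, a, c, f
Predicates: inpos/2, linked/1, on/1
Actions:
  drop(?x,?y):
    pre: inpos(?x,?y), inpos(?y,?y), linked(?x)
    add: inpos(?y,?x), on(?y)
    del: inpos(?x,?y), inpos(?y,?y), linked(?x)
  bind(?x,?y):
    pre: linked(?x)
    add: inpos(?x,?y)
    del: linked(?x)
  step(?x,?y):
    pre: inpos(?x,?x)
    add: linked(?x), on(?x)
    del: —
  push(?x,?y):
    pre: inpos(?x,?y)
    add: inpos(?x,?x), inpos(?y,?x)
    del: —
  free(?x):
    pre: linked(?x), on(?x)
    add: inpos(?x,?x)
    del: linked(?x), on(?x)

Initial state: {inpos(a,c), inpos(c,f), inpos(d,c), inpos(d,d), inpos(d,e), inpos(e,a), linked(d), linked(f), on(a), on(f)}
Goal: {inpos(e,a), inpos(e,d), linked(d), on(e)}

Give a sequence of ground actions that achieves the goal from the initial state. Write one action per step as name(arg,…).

push(d,e); push(e,d); step(e,d)

1. push(d,e)  →  {inpos(a,c), inpos(c,f), inpos(d,c), inpos(d,d), inpos(d,e), inpos(e,a), inpos(e,d), linked(d), linked(f), on(a), on(f)}
2. push(e,d)  →  {inpos(a,c), inpos(c,f), inpos(d,c), inpos(d,d), inpos(d,e), inpos(e,a), inpos(e,d), inpos(e,e), linked(d), linked(f), on(a), on(f)}
3. step(e,d)  →  {inpos(a,c), inpos(c,f), inpos(d,c), inpos(d,d), inpos(d,e), inpos(e,a), inpos(e,d), inpos(e,e), linked(d), linked(e), linked(f), on(a), on(e), on(f)}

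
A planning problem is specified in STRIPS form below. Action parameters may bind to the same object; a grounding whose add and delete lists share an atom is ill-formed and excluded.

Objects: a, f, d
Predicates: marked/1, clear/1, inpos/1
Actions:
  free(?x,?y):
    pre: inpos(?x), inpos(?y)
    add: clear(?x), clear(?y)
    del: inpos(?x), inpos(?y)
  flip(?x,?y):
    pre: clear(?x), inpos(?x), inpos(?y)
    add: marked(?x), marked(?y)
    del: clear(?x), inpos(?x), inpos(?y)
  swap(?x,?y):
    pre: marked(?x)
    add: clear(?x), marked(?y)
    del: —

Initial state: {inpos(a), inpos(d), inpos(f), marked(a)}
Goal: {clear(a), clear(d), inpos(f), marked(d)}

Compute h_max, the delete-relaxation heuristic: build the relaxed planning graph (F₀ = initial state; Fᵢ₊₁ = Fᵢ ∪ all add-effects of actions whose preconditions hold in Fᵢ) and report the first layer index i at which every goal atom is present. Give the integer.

F0 = init (4 atoms)
F1 = F0 ∪ {clear(a), clear(d), clear(f), marked(d), marked(f)}  (9 atoms)
goal ⊆ F1  ⇒  h_max = 1

1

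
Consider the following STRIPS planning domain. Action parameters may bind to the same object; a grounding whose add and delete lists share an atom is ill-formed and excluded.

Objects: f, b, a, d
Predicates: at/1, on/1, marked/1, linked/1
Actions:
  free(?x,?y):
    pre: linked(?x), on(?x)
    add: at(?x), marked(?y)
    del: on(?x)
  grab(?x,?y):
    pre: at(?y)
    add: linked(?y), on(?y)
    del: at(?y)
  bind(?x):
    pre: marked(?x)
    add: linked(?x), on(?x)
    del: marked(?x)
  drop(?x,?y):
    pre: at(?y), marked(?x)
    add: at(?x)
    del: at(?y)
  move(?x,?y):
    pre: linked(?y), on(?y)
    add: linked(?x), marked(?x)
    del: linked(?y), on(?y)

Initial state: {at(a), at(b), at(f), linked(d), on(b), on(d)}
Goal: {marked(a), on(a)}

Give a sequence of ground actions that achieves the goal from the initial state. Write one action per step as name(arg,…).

1. free(d,a)  →  {at(a), at(b), at(d), at(f), linked(d), marked(a), on(b)}
2. grab(f,a)  →  {at(b), at(d), at(f), linked(a), linked(d), marked(a), on(a), on(b)}

free(d,a); grab(f,a)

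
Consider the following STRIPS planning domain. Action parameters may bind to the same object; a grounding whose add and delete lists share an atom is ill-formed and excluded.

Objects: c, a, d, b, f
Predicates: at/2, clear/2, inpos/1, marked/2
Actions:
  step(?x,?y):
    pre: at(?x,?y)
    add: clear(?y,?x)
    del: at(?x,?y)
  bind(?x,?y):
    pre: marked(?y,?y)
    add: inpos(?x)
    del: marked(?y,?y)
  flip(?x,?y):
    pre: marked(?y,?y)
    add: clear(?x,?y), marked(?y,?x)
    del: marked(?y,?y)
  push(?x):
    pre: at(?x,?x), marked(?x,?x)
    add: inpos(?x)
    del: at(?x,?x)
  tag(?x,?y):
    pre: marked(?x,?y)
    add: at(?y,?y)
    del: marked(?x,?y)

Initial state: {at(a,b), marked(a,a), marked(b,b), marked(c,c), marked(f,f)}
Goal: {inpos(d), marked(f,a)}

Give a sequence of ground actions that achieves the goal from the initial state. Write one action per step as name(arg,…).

1. bind(d,c)  →  {at(a,b), inpos(d), marked(a,a), marked(b,b), marked(f,f)}
2. flip(a,f)  →  {at(a,b), clear(a,f), inpos(d), marked(a,a), marked(b,b), marked(f,a)}

bind(d,c); flip(a,f)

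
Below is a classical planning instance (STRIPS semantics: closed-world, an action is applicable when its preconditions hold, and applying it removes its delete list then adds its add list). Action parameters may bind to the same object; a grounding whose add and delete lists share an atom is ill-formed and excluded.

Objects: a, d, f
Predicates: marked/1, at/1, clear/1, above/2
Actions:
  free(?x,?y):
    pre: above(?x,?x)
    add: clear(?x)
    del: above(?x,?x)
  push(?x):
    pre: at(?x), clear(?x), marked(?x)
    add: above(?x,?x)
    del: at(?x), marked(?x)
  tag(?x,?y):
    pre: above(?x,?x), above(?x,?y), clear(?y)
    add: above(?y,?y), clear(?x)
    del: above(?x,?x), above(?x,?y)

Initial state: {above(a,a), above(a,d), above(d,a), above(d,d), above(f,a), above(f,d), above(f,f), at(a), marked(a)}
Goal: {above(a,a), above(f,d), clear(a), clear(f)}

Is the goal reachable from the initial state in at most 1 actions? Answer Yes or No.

1. free(a,a)  →  {above(a,d), above(d,a), above(d,d), above(f,a), above(f,d), above(f,f), at(a), clear(a), marked(a)}
2. tag(f,a)  →  {above(a,a), above(a,d), above(d,a), above(d,d), above(f,d), at(a), clear(a), clear(f), marked(a)}
optimal plan length = 2; 2 > 1

No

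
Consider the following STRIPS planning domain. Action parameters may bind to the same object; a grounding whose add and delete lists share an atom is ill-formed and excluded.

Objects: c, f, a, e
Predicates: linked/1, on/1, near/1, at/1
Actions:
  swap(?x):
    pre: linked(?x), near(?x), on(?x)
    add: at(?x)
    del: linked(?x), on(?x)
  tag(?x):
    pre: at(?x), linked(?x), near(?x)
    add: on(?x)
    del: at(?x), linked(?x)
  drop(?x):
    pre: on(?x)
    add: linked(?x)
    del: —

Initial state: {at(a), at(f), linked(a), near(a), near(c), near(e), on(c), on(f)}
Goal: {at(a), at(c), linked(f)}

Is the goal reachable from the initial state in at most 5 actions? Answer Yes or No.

1. drop(c)  →  {at(a), at(f), linked(a), linked(c), near(a), near(c), near(e), on(c), on(f)}
2. swap(c)  →  {at(a), at(c), at(f), linked(a), near(a), near(c), near(e), on(f)}
3. drop(f)  →  {at(a), at(c), at(f), linked(a), linked(f), near(a), near(c), near(e), on(f)}
optimal plan length = 3; 3 ≤ 5

Yes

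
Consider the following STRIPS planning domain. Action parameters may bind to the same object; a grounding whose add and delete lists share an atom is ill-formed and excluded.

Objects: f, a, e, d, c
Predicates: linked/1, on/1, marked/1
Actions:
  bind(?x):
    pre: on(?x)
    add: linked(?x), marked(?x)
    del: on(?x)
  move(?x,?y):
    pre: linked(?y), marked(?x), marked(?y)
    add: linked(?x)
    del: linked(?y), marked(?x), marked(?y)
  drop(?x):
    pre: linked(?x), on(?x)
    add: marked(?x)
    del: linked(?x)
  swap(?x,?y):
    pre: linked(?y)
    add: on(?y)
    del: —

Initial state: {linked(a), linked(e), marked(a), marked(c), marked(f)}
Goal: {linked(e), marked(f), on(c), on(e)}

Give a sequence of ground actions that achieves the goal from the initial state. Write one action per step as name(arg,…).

1. move(c,a)  →  {linked(c), linked(e), marked(f)}
2. swap(f,e)  →  {linked(c), linked(e), marked(f), on(e)}
3. swap(f,c)  →  {linked(c), linked(e), marked(f), on(c), on(e)}

move(c,a); swap(f,e); swap(f,c)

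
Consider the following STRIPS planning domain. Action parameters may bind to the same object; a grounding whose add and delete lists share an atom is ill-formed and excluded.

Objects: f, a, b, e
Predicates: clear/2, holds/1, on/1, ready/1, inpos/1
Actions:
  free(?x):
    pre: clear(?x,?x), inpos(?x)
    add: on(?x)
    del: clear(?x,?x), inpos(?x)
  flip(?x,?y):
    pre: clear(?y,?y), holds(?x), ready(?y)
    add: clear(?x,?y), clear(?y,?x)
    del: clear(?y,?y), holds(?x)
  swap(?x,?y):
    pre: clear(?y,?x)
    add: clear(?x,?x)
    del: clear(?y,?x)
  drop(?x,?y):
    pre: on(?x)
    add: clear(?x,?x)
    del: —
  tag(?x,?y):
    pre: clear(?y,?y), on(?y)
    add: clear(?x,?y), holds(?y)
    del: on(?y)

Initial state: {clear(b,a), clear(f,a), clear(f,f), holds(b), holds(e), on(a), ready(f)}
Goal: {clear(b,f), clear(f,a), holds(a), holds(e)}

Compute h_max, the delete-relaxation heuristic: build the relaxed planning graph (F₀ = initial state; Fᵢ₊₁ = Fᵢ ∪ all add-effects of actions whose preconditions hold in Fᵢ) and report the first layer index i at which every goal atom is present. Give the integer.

2

F0 = init (7 atoms)
F1 = F0 ∪ {clear(a,a), clear(b,f), clear(e,f), clear(f,b), clear(f,e)}  (12 atoms)
F2 = F1 ∪ {clear(b,b), clear(e,a), clear(e,e), holds(a)}  (16 atoms)
goal ⊆ F2  ⇒  h_max = 2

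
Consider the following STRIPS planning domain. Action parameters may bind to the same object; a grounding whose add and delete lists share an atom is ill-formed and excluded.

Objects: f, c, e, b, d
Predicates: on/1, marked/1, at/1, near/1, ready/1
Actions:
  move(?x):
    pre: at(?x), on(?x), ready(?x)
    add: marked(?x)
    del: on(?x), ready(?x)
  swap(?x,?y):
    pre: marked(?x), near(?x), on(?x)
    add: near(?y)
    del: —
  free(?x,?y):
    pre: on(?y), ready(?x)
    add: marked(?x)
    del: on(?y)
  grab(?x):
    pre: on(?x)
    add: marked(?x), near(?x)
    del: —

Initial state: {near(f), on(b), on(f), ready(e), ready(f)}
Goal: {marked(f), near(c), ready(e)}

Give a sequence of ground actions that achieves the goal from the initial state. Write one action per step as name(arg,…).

1. free(f,b)  →  {marked(f), near(f), on(f), ready(e), ready(f)}
2. swap(f,c)  →  {marked(f), near(c), near(f), on(f), ready(e), ready(f)}

free(f,b); swap(f,c)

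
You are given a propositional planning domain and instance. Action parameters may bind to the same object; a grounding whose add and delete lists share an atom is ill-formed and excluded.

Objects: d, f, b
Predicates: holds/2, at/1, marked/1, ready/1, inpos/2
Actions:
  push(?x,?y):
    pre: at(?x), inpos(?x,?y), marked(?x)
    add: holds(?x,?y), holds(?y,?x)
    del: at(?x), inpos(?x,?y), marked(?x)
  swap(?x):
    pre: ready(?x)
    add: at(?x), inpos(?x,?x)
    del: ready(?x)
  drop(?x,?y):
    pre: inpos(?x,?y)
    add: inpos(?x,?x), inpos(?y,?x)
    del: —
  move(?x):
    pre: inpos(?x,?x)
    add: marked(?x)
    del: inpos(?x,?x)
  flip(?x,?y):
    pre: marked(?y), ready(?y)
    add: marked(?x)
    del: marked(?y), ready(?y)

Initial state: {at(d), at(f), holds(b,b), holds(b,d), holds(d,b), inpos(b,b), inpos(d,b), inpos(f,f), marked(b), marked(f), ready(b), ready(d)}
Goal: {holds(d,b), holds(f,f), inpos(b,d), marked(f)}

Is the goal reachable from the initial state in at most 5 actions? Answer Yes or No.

Yes

1. push(f,f)  →  {at(d), holds(b,b), holds(b,d), holds(d,b), holds(f,f), inpos(b,b), inpos(d,b), marked(b), ready(b), ready(d)}
2. drop(d,b)  →  {at(d), holds(b,b), holds(b,d), holds(d,b), holds(f,f), inpos(b,b), inpos(b,d), inpos(d,b), inpos(d,d), marked(b), ready(b), ready(d)}
3. flip(f,b)  →  {at(d), holds(b,b), holds(b,d), holds(d,b), holds(f,f), inpos(b,b), inpos(b,d), inpos(d,b), inpos(d,d), marked(f), ready(d)}
optimal plan length = 3; 3 ≤ 5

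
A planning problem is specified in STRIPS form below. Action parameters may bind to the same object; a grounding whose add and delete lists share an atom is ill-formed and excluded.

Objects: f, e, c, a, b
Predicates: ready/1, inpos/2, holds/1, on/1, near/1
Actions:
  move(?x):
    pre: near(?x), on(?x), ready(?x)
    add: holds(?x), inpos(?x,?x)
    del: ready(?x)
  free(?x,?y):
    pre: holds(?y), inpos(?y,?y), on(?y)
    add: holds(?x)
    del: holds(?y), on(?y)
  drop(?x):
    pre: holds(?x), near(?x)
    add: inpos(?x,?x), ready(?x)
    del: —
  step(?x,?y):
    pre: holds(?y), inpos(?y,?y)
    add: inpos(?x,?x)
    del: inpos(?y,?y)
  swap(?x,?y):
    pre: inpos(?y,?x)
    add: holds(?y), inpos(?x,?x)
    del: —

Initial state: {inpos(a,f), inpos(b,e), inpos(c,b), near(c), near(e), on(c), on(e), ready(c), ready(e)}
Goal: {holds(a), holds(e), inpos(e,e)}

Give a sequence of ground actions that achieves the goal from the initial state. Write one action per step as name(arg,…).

1. move(e)  →  {holds(e), inpos(a,f), inpos(b,e), inpos(c,b), inpos(e,e), near(c), near(e), on(c), on(e), ready(c)}
2. swap(f,a)  →  {holds(a), holds(e), inpos(a,f), inpos(b,e), inpos(c,b), inpos(e,e), inpos(f,f), near(c), near(e), on(c), on(e), ready(c)}

move(e); swap(f,a)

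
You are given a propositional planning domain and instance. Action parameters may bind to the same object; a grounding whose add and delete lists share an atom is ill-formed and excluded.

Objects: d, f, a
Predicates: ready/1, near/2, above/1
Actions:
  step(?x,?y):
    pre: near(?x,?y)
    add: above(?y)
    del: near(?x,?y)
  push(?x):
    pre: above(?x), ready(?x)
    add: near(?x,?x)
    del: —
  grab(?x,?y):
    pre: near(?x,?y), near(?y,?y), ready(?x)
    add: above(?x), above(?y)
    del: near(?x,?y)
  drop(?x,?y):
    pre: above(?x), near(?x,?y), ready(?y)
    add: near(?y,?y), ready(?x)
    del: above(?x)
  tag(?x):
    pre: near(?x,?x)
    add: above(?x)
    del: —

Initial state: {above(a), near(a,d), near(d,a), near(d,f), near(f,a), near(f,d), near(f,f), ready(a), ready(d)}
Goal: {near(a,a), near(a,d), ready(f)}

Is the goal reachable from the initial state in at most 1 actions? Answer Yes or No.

1. step(d,f)  →  {above(a), above(f), near(a,d), near(d,a), near(f,a), near(f,d), near(f,f), ready(a), ready(d)}
2. drop(f,a)  →  {above(a), near(a,a), near(a,d), near(d,a), near(f,a), near(f,d), near(f,f), ready(a), ready(d), ready(f)}
optimal plan length = 2; 2 > 1

No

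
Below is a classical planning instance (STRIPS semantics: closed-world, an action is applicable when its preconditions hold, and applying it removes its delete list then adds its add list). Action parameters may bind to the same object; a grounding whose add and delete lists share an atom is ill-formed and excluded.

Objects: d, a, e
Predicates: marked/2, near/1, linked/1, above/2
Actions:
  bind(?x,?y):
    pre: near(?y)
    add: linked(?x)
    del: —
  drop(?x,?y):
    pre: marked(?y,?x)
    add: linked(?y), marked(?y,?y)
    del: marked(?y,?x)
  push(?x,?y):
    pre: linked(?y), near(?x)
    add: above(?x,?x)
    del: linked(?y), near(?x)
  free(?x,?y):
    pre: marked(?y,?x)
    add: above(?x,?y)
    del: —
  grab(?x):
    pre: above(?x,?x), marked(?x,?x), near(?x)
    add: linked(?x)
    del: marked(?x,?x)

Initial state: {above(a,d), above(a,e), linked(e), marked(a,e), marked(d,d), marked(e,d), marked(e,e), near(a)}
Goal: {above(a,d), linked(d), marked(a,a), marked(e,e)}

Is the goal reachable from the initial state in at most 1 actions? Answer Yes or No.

1. bind(d,a)  →  {above(a,d), above(a,e), linked(d), linked(e), marked(a,e), marked(d,d), marked(e,d), marked(e,e), near(a)}
2. drop(e,a)  →  {above(a,d), above(a,e), linked(a), linked(d), linked(e), marked(a,a), marked(d,d), marked(e,d), marked(e,e), near(a)}
optimal plan length = 2; 2 > 1

No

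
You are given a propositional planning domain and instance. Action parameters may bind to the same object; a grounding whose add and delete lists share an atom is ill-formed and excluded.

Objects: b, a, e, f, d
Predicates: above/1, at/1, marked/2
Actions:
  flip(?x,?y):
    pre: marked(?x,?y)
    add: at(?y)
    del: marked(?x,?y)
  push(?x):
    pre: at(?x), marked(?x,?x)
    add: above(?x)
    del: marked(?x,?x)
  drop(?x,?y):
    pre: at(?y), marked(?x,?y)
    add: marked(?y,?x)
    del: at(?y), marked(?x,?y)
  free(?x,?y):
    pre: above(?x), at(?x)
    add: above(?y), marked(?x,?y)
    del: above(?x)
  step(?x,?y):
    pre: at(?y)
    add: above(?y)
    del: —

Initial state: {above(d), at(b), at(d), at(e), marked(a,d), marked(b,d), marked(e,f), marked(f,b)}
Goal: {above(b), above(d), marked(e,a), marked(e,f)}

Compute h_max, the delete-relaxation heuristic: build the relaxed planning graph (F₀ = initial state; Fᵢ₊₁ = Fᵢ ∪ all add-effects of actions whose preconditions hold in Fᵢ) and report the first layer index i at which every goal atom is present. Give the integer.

F0 = init (8 atoms)
F1 = F0 ∪ {above(a), above(b), above(e), above(f), at(f), marked(b,f), marked(d,a), marked(d,b), marked(d,e), marked(d,f)}  (18 atoms)
F2 = F1 ∪ {at(a), marked(b,a), marked(b,e), marked(e,a), marked(e,b), marked(e,d), marked(f,a), marked(f,d), marked(f,e)}  (27 atoms)
goal ⊆ F2  ⇒  h_max = 2

2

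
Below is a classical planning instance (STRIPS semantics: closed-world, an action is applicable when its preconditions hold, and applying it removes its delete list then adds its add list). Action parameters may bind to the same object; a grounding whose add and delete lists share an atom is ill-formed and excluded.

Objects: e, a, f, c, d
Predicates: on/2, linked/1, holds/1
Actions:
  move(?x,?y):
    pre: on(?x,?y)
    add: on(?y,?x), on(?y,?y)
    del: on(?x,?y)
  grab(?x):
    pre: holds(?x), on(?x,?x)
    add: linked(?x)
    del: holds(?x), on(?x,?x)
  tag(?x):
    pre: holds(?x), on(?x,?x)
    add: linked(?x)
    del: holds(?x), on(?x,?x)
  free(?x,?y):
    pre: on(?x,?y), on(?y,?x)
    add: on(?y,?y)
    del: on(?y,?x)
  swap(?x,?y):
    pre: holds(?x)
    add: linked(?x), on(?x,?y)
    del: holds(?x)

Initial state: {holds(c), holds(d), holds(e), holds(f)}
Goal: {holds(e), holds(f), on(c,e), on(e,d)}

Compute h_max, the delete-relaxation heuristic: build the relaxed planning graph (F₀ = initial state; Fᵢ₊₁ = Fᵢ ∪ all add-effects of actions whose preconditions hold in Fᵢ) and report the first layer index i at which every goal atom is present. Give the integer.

1

F0 = init (4 atoms)
F1 = F0 ∪ {linked(c), linked(d), linked(e), linked(f), on(c,a), on(c,c), on(c,d), on(c,e), on(c,f), on(d,a), on(d,c), on(d,d), on(d,e), on(d,f), on(e,a), on(e,c), on(e,d), on(e,e), on(e,f), on(f,a), on(f,c), on(f,d), on(f,e), on(f,f)}  (28 atoms)
goal ⊆ F1  ⇒  h_max = 1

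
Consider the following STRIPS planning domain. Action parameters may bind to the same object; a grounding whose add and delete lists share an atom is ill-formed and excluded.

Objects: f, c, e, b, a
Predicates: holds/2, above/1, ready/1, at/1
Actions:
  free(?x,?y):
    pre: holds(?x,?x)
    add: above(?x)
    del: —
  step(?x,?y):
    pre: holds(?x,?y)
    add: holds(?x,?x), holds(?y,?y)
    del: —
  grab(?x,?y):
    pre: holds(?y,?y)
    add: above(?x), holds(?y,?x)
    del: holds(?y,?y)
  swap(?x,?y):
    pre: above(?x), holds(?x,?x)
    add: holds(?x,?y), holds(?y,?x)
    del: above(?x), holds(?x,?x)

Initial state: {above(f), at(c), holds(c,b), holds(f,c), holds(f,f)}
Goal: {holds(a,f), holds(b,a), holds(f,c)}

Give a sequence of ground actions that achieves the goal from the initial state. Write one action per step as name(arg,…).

step(c,b); grab(a,b); swap(f,a)

1. step(c,b)  →  {above(f), at(c), holds(b,b), holds(c,b), holds(c,c), holds(f,c), holds(f,f)}
2. grab(a,b)  →  {above(a), above(f), at(c), holds(b,a), holds(c,b), holds(c,c), holds(f,c), holds(f,f)}
3. swap(f,a)  →  {above(a), at(c), holds(a,f), holds(b,a), holds(c,b), holds(c,c), holds(f,a), holds(f,c)}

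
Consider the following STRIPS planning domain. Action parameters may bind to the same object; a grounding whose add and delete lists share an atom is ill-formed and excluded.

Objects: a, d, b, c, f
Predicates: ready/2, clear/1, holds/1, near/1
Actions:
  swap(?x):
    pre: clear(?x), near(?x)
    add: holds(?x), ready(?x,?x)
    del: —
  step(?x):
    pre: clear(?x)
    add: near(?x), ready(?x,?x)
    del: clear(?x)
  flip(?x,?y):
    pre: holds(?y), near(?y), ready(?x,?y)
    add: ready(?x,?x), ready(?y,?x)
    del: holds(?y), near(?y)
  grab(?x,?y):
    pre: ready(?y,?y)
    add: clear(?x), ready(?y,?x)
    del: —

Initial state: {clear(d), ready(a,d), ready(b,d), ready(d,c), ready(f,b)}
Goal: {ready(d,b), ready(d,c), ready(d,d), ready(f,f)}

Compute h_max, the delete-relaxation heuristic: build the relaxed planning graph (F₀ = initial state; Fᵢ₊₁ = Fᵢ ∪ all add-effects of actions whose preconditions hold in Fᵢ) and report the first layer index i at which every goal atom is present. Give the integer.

3

F0 = init (5 atoms)
F1 = F0 ∪ {near(d), ready(d,d)}  (7 atoms)
F2 = F1 ∪ {clear(a), clear(b), clear(c), clear(f), holds(d), ready(d,a), ready(d,b), ready(d,f)}  (15 atoms)
F3 = F2 ∪ {near(a), near(b), near(c), near(f), ready(a,a), ready(b,b), ready(c,c), ready(f,f)}  (23 atoms)
goal ⊆ F3  ⇒  h_max = 3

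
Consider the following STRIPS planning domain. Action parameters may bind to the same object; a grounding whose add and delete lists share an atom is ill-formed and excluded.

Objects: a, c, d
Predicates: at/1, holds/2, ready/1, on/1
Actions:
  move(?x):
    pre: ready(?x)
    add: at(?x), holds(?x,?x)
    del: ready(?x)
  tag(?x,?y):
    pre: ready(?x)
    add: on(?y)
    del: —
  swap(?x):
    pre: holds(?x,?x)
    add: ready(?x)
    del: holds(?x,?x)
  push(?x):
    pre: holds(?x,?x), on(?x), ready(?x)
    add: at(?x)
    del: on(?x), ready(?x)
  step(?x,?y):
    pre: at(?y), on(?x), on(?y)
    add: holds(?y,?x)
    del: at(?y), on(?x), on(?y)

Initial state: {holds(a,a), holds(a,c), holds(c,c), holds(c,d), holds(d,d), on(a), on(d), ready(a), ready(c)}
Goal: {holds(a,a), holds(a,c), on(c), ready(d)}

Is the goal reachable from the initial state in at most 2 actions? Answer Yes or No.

1. tag(a,c)  →  {holds(a,a), holds(a,c), holds(c,c), holds(c,d), holds(d,d), on(a), on(c), on(d), ready(a), ready(c)}
2. swap(d)  →  {holds(a,a), holds(a,c), holds(c,c), holds(c,d), on(a), on(c), on(d), ready(a), ready(c), ready(d)}
optimal plan length = 2; 2 ≤ 2

Yes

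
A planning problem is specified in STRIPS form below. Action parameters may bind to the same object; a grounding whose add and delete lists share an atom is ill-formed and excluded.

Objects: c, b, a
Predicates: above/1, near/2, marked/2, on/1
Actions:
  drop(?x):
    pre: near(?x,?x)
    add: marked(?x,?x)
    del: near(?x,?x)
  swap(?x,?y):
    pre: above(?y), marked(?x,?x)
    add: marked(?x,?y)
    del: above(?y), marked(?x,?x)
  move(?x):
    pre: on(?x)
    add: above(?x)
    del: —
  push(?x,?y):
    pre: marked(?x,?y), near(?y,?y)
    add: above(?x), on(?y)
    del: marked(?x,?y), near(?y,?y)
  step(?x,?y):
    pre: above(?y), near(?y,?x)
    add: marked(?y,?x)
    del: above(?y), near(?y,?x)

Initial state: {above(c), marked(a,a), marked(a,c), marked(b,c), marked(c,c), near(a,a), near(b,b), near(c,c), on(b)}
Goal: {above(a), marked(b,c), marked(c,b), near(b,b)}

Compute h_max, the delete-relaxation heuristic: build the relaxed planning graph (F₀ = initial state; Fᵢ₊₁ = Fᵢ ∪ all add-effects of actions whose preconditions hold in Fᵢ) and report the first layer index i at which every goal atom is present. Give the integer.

2

F0 = init (9 atoms)
F1 = F0 ∪ {above(a), above(b), marked(b,b), on(a), on(c)}  (14 atoms)
F2 = F1 ∪ {marked(a,b), marked(b,a), marked(c,a), marked(c,b)}  (18 atoms)
goal ⊆ F2  ⇒  h_max = 2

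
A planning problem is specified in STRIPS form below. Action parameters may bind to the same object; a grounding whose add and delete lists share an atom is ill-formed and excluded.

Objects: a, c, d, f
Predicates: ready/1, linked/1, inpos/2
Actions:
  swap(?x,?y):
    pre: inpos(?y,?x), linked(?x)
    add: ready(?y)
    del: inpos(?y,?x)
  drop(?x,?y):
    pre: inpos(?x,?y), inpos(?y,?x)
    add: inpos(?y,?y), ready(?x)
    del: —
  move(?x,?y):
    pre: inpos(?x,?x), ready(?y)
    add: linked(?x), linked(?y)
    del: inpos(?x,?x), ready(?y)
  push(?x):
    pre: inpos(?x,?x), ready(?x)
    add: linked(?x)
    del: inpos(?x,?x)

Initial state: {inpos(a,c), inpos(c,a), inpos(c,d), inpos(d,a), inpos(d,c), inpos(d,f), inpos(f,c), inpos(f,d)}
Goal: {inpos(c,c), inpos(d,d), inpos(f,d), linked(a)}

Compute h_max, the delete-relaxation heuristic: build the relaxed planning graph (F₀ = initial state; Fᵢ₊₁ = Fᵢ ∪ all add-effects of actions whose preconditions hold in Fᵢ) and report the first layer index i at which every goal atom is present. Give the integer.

F0 = init (8 atoms)
F1 = F0 ∪ {inpos(a,a), inpos(c,c), inpos(d,d), inpos(f,f), ready(a), ready(c), ready(d), ready(f)}  (16 atoms)
F2 = F1 ∪ {linked(a), linked(c), linked(d), linked(f)}  (20 atoms)
goal ⊆ F2  ⇒  h_max = 2

2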